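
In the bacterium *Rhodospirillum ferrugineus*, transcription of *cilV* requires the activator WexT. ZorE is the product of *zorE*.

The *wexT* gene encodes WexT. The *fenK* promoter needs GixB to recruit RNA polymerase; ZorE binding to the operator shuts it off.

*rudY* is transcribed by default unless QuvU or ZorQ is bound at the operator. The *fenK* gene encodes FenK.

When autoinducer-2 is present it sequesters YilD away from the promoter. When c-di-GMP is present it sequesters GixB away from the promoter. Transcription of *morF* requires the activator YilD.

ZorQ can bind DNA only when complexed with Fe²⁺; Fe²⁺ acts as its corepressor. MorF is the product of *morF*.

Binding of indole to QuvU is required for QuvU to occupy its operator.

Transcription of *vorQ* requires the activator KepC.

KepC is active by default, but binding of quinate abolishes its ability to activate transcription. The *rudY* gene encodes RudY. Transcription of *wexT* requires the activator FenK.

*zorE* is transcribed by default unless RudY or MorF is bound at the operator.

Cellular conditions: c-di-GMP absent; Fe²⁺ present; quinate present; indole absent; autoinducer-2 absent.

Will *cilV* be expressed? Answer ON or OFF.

ON

Indole is absent, so QuvU is inactive.
Fe²⁺ is present, so ZorQ is active.
With repressor ZorQ bound, *rudY* is not transcribed.
So RudY is not produced.
Autoinducer-2 is absent, so YilD is active.
No repressor is bound and YilD is active, so *morF* is transcribed.
So MorF is produced and active.
With repressor MorF bound, *zorE* is not transcribed.
So ZorE is not produced.
c-di-GMP is absent, so GixB is active.
No repressor is bound and GixB is active, so *fenK* is transcribed.
So FenK is produced and active.
No repressor is bound and FenK is active, so *wexT* is transcribed.
So WexT is produced and active.
No repressor is bound and WexT is active, so *cilV* is transcribed.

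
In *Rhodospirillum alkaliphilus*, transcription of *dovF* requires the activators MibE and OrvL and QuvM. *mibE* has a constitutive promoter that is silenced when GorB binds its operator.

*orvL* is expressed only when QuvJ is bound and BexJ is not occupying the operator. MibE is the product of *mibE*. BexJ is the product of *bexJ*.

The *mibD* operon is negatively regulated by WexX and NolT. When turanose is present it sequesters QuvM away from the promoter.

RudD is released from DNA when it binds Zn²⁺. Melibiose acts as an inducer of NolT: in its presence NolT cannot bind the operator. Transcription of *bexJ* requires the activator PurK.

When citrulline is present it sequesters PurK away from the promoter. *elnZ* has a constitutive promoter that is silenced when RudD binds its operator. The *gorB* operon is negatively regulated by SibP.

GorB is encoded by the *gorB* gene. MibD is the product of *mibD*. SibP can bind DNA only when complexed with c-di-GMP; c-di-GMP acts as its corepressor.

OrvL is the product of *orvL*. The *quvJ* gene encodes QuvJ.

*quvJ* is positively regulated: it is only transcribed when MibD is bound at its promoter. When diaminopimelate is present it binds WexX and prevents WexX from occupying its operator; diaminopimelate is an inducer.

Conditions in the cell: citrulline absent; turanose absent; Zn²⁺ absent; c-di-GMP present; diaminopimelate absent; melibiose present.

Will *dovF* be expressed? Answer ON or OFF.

OFF

c-di-GMP is present, so SibP is active.
With repressor SibP bound, *gorB* is not transcribed.
So GorB is not produced.
With no repressor bound, *mibE* is transcribed.
So MibE is produced and active.
Diaminopimelate is absent, so WexX is active.
Melibiose is present, so NolT is inactive.
With repressor WexX bound, *mibD* is not transcribed.
So MibD is not produced.
Required activator MibD is absent, so *quvJ* is not transcribed.
So QuvJ is not produced.
Citrulline is absent, so PurK is active.
No repressor is bound and PurK is active, so *bexJ* is transcribed.
So BexJ is produced and active.
With repressor BexJ bound, *orvL* is not transcribed.
So OrvL is not produced.
Turanose is absent, so QuvM is active.
Required activator OrvL is absent, so *dovF* is not transcribed.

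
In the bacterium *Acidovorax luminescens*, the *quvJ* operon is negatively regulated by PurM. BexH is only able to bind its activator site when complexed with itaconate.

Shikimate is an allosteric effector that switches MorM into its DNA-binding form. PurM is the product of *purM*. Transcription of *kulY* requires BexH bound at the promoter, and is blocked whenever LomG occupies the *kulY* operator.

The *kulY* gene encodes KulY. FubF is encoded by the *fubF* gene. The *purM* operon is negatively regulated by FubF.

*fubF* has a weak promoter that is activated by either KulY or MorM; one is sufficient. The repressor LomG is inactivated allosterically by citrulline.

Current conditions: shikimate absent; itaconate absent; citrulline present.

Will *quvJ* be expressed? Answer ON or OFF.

Citrulline is present, so LomG is inactive.
Itaconate is absent, so BexH is inactive.
Required activator BexH is absent, so *kulY* is not transcribed.
So KulY is not produced.
Shikimate is absent, so MorM is inactive.
No activator is available at the *fubF* promoter, so *fubF* is not transcribed.
So FubF is not produced.
With no repressor bound, *purM* is transcribed.
So PurM is produced and active.
With repressor PurM bound, *quvJ* is not transcribed.

OFF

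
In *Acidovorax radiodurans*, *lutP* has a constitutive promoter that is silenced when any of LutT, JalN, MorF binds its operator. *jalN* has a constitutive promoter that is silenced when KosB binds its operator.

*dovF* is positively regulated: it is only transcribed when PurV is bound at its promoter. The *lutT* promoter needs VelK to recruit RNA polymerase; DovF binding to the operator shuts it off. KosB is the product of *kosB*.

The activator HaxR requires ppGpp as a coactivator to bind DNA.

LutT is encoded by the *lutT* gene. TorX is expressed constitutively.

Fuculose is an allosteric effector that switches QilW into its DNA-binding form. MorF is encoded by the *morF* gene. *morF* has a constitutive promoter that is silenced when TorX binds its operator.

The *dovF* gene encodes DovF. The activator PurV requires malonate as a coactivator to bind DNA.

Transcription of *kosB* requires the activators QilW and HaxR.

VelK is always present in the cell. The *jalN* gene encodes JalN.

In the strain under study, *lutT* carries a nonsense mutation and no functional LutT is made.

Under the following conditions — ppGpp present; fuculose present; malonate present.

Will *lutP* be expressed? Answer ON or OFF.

LutT is non-functional in this strain, so it has no effect.
Fuculose is present, so QilW is active.
ppGpp is present, so HaxR is active.
No repressor is bound and QilW and HaxR are active, so *kosB* is transcribed.
So KosB is produced and active.
With repressor KosB bound, *jalN* is not transcribed.
So JalN is not produced.
TorX is produced constitutively and is active.
With repressor TorX bound, *morF* is not transcribed.
So MorF is not produced.
With no repressor bound, *lutP* is transcribed.

ON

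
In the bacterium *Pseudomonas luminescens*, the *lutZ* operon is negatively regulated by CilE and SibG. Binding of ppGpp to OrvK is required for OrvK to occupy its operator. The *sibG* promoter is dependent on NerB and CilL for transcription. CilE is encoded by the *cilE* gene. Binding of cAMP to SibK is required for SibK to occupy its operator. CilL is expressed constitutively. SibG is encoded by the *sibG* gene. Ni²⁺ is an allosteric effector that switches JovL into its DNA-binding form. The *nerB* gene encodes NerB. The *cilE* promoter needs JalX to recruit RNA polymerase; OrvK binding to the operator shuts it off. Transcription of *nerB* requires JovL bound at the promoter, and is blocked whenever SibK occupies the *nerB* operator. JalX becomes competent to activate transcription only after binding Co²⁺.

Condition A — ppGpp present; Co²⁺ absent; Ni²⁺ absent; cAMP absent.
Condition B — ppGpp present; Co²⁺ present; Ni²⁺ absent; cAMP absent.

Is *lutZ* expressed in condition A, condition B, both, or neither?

Condition A:
ppGpp is present, so OrvK is active.
Co²⁺ is absent, so JalX is inactive.
With repressor OrvK bound, *cilE* is not transcribed.
So CilE is not produced.
Ni²⁺ is absent, so JovL is inactive.
cAMP is absent, so SibK is inactive.
Required activator JovL is absent, so *nerB* is not transcribed.
So NerB is not produced.
CilL is produced constitutively and is active.
Required activator NerB is absent, so *sibG* is not transcribed.
So SibG is not produced.
With no repressor bound, *lutZ* is transcribed.
→ *lutZ* is ON in A.
Condition B:
ppGpp is present, so OrvK is active.
Co²⁺ is present, so JalX is active.
With repressor OrvK bound, *cilE* is not transcribed.
So CilE is not produced.
Ni²⁺ is absent, so JovL is inactive.
cAMP is absent, so SibK is inactive.
Required activator JovL is absent, so *nerB* is not transcribed.
So NerB is not produced.
CilL is produced constitutively and is active.
Required activator NerB is absent, so *sibG* is not transcribed.
So SibG is not produced.
With no repressor bound, *lutZ* is transcribed.
→ *lutZ* is ON in B.

both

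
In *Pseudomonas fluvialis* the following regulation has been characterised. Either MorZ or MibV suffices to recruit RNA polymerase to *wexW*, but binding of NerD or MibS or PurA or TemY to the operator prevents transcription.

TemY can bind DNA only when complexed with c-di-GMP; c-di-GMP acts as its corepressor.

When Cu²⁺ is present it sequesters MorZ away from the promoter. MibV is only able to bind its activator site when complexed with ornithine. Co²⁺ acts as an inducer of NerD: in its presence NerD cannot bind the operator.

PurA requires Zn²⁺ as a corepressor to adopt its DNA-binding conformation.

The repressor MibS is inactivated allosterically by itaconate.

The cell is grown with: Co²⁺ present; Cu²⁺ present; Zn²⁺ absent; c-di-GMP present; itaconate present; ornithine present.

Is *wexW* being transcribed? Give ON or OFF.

OFF

Co²⁺ is present, so NerD is inactive.
Itaconate is present, so MibS is inactive.
Cu²⁺ is present, so MorZ is inactive.
Ornithine is present, so MibV is active.
Zn²⁺ is absent, so PurA is inactive.
c-di-GMP is present, so TemY is active.
With repressor TemY bound, *wexW* is not transcribed.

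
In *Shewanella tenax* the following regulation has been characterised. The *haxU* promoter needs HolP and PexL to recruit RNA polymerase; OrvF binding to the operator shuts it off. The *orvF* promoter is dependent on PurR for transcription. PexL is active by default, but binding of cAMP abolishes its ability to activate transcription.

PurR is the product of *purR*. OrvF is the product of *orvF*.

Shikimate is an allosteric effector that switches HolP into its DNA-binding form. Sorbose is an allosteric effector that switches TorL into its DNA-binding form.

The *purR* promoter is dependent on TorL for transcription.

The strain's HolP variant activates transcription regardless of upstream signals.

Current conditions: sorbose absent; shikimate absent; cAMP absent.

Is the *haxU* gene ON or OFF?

Sorbose is absent, so TorL is inactive.
Required activator TorL is absent, so *purR* is not transcribed.
So PurR is not produced.
Required activator PurR is absent, so *orvF* is not transcribed.
So OrvF is not produced.
HolP is constitutively active in this strain.
cAMP is absent, so PexL is active.
No repressor is bound and HolP and PexL are active, so *haxU* is transcribed.

ON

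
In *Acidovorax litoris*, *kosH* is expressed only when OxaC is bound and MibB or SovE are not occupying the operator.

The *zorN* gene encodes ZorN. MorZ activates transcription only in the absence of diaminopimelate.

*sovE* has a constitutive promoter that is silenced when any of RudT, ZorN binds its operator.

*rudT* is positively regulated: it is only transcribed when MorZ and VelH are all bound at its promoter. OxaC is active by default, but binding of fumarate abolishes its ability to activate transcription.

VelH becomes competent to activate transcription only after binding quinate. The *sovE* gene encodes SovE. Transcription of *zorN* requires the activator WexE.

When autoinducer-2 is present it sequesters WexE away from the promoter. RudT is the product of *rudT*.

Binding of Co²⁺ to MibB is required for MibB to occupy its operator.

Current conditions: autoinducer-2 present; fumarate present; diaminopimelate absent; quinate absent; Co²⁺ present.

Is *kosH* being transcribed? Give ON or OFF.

Co²⁺ is present, so MibB is active.
Fumarate is present, so OxaC is inactive.
Diaminopimelate is absent, so MorZ is active.
Quinate is absent, so VelH is inactive.
Required activator VelH is absent, so *rudT* is not transcribed.
So RudT is not produced.
Autoinducer-2 is present, so WexE is inactive.
Required activator WexE is absent, so *zorN* is not transcribed.
So ZorN is not produced.
With no repressor bound, *sovE* is transcribed.
So SovE is produced and active.
With repressor MibB bound, *kosH* is not transcribed.

OFF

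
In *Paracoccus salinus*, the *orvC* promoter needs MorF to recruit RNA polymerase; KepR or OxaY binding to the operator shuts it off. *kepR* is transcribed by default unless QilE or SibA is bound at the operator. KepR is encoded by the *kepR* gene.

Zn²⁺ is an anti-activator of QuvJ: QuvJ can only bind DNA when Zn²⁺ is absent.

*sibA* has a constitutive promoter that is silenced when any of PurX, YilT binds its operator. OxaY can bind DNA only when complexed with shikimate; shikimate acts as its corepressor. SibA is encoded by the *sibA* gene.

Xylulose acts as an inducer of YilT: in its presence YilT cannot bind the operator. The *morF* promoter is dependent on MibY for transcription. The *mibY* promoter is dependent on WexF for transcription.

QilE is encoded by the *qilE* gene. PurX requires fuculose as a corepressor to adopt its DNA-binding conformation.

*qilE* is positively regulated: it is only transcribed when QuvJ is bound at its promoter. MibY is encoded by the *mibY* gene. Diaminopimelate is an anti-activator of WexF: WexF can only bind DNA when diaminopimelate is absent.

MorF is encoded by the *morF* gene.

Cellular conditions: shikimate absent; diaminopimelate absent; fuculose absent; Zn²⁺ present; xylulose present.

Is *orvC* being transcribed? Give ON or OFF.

ON

Zn²⁺ is present, so QuvJ is inactive.
Required activator QuvJ is absent, so *qilE* is not transcribed.
So QilE is not produced.
Fuculose is absent, so PurX is inactive.
Xylulose is present, so YilT is inactive.
With no repressor bound, *sibA* is transcribed.
So SibA is produced and active.
With repressor SibA bound, *kepR* is not transcribed.
So KepR is not produced.
Shikimate is absent, so OxaY is inactive.
Diaminopimelate is absent, so WexF is active.
No repressor is bound and WexF is active, so *mibY* is transcribed.
So MibY is produced and active.
No repressor is bound and MibY is active, so *morF* is transcribed.
So MorF is produced and active.
No repressor is bound and MorF is active, so *orvC* is transcribed.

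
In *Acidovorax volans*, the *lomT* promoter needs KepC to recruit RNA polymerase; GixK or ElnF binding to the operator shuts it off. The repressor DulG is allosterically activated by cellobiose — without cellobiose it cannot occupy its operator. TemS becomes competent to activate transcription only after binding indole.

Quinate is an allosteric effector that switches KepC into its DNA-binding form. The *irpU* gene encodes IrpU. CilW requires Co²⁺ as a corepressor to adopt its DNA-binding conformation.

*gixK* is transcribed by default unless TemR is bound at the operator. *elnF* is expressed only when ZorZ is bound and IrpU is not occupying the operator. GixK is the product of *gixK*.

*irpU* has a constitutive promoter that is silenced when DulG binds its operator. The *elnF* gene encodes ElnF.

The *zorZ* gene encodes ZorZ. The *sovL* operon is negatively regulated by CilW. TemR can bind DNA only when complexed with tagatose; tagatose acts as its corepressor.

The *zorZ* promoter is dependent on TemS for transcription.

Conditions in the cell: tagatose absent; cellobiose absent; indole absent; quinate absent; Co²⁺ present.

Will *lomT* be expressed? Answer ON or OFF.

Tagatose is absent, so TemR is inactive.
With no repressor bound, *gixK* is transcribed.
So GixK is produced and active.
Quinate is absent, so KepC is inactive.
Indole is absent, so TemS is inactive.
Required activator TemS is absent, so *zorZ* is not transcribed.
So ZorZ is not produced.
Cellobiose is absent, so DulG is inactive.
With no repressor bound, *irpU* is transcribed.
So IrpU is produced and active.
With repressor IrpU bound, *elnF* is not transcribed.
So ElnF is not produced.
With repressor GixK bound, *lomT* is not transcribed.

OFF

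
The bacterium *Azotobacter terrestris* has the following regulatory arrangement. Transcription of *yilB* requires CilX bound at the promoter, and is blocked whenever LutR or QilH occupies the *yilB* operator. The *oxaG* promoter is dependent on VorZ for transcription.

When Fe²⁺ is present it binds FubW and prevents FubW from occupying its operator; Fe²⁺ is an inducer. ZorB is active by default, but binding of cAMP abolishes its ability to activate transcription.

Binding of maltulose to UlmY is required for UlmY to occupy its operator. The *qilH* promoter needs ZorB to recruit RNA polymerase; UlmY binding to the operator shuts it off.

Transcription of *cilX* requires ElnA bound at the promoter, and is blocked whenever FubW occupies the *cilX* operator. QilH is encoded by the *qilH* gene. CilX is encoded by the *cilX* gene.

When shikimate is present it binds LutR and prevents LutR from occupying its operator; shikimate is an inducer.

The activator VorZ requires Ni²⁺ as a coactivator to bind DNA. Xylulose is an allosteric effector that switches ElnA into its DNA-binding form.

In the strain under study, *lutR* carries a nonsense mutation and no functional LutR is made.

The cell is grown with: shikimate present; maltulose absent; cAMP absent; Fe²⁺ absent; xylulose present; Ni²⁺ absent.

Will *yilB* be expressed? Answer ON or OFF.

LutR is non-functional in this strain, so it has no effect.
Maltulose is absent, so UlmY is inactive.
cAMP is absent, so ZorB is active.
No repressor is bound and ZorB is active, so *qilH* is transcribed.
So QilH is produced and active.
Fe²⁺ is absent, so FubW is active.
Xylulose is present, so ElnA is active.
With repressor FubW bound, *cilX* is not transcribed.
So CilX is not produced.
With repressor QilH bound, *yilB* is not transcribed.

OFF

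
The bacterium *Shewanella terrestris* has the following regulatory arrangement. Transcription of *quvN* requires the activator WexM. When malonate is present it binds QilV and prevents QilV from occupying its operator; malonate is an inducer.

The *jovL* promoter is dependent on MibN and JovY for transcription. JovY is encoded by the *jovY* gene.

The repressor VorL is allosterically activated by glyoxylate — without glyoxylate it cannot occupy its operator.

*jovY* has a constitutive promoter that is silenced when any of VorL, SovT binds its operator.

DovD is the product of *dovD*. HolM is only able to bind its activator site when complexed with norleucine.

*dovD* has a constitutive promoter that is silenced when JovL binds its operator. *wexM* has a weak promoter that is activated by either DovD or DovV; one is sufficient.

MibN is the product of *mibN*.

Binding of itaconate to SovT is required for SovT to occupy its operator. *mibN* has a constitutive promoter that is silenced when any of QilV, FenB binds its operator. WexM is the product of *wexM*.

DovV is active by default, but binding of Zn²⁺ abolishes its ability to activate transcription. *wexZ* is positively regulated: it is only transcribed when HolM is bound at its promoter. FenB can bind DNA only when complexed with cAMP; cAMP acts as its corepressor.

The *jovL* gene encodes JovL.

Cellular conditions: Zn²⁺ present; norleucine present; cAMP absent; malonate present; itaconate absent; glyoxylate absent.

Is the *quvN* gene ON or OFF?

Malonate is present, so QilV is inactive.
cAMP is absent, so FenB is inactive.
With no repressor bound, *mibN* is transcribed.
So MibN is produced and active.
Glyoxylate is absent, so VorL is inactive.
Itaconate is absent, so SovT is inactive.
With no repressor bound, *jovY* is transcribed.
So JovY is produced and active.
No repressor is bound and MibN and JovY are active, so *jovL* is transcribed.
So JovL is produced and active.
With repressor JovL bound, *dovD* is not transcribed.
So DovD is not produced.
Zn²⁺ is present, so DovV is inactive.
No activator is available at the *wexM* promoter, so *wexM* is not transcribed.
So WexM is not produced.
Required activator WexM is absent, so *quvN* is not transcribed.

OFF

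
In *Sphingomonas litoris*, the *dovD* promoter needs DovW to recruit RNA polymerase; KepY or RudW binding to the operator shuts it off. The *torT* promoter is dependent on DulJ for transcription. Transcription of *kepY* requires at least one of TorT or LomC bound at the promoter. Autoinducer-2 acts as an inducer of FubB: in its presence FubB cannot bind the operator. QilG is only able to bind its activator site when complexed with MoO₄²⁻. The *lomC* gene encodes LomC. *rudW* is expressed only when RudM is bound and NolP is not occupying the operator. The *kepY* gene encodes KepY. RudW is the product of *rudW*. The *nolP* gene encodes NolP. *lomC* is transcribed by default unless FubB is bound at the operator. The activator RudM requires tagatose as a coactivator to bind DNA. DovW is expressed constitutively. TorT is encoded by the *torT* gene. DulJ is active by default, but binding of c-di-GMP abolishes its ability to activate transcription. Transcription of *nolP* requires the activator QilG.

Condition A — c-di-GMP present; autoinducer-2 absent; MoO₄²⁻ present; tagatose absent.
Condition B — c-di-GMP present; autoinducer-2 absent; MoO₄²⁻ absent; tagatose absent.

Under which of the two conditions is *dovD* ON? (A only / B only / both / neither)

Condition A:
c-di-GMP is present, so DulJ is inactive.
Required activator DulJ is absent, so *torT* is not transcribed.
So TorT is not produced.
Autoinducer-2 is absent, so FubB is active.
With repressor FubB bound, *lomC* is not transcribed.
So LomC is not produced.
No activator is available at the *kepY* promoter, so *kepY* is not transcribed.
So KepY is not produced.
MoO₄²⁻ is present, so QilG is active.
No repressor is bound and QilG is active, so *nolP* is transcribed.
So NolP is produced and active.
Tagatose is absent, so RudM is inactive.
With repressor NolP bound, *rudW* is not transcribed.
So RudW is not produced.
DovW is produced constitutively and is active.
No repressor is bound and DovW is active, so *dovD* is transcribed.
→ *dovD* is ON in A.
Condition B:
c-di-GMP is present, so DulJ is inactive.
Required activator DulJ is absent, so *torT* is not transcribed.
So TorT is not produced.
Autoinducer-2 is absent, so FubB is active.
With repressor FubB bound, *lomC* is not transcribed.
So LomC is not produced.
No activator is available at the *kepY* promoter, so *kepY* is not transcribed.
So KepY is not produced.
MoO₄²⁻ is absent, so QilG is inactive.
Required activator QilG is absent, so *nolP* is not transcribed.
So NolP is not produced.
Tagatose is absent, so RudM is inactive.
Required activator RudM is absent, so *rudW* is not transcribed.
So RudW is not produced.
DovW is produced constitutively and is active.
No repressor is bound and DovW is active, so *dovD* is transcribed.
→ *dovD* is ON in B.

both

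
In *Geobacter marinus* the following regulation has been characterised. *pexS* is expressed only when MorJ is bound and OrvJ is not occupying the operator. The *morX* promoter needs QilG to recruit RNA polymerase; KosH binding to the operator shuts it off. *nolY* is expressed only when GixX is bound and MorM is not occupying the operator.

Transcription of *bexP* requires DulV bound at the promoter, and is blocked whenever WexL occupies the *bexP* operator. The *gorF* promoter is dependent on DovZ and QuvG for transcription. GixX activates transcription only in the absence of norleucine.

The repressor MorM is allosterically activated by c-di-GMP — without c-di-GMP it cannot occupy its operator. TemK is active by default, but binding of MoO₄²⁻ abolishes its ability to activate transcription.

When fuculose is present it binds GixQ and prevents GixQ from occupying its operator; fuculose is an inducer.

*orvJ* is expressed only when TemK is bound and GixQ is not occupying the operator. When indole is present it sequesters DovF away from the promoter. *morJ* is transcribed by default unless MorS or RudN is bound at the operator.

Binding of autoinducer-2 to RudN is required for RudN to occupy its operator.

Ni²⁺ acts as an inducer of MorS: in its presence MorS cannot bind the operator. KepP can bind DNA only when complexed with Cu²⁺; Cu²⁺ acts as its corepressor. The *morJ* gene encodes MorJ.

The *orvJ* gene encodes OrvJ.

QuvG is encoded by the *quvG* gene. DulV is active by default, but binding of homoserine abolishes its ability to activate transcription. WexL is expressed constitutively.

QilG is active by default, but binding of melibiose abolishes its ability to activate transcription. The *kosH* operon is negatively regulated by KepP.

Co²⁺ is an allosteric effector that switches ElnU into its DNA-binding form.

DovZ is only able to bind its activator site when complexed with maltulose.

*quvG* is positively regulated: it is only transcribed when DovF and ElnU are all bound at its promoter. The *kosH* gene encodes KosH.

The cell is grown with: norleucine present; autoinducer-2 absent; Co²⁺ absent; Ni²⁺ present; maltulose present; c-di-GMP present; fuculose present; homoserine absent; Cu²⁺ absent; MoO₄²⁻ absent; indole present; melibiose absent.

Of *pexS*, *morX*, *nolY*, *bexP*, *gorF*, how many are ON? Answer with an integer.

Ni²⁺ is present, so MorS is inactive.
Autoinducer-2 is absent, so RudN is inactive.
With no repressor bound, *morJ* is transcribed.
So MorJ is produced and active.
Fuculose is present, so GixQ is inactive.
MoO₄²⁻ is absent, so TemK is active.
No repressor is bound and TemK is active, so *orvJ* is transcribed.
So OrvJ is produced and active.
With repressor OrvJ bound, *pexS* is not transcribed.
→ *pexS* is OFF.
Melibiose is absent, so QilG is active.
Cu²⁺ is absent, so KepP is inactive.
With no repressor bound, *kosH* is transcribed.
So KosH is produced and active.
With repressor KosH bound, *morX* is not transcribed.
→ *morX* is OFF.
Norleucine is present, so GixX is inactive.
c-di-GMP is present, so MorM is active.
With repressor MorM bound, *nolY* is not transcribed.
→ *nolY* is OFF.
WexL is produced constitutively and is active.
Homoserine is absent, so DulV is active.
With repressor WexL bound, *bexP* is not transcribed.
→ *bexP* is OFF.
Maltulose is present, so DovZ is active.
Indole is present, so DovF is inactive.
Co²⁺ is absent, so ElnU is inactive.
Required activator DovF is absent, so *quvG* is not transcribed.
So QuvG is not produced.
Required activator QuvG is absent, so *gorF* is not transcribed.
→ *gorF* is OFF.
0 of the 5 genes are transcribed.

0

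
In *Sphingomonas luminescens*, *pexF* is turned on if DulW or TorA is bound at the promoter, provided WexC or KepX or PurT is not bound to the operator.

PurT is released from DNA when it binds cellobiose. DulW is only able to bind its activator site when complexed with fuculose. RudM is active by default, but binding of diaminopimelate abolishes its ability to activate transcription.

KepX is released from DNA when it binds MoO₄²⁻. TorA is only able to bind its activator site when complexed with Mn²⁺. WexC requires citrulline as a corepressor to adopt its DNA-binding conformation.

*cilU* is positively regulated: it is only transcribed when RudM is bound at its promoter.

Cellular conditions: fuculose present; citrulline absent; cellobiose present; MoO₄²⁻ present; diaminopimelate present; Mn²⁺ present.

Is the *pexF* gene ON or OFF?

Citrulline is absent, so WexC is inactive.
Fuculose is present, so DulW is active.
MoO₄²⁻ is present, so KepX is inactive.
Cellobiose is present, so PurT is inactive.
Mn²⁺ is present, so TorA is active.
Activator DulW is present, so *pexF* is transcribed.

ON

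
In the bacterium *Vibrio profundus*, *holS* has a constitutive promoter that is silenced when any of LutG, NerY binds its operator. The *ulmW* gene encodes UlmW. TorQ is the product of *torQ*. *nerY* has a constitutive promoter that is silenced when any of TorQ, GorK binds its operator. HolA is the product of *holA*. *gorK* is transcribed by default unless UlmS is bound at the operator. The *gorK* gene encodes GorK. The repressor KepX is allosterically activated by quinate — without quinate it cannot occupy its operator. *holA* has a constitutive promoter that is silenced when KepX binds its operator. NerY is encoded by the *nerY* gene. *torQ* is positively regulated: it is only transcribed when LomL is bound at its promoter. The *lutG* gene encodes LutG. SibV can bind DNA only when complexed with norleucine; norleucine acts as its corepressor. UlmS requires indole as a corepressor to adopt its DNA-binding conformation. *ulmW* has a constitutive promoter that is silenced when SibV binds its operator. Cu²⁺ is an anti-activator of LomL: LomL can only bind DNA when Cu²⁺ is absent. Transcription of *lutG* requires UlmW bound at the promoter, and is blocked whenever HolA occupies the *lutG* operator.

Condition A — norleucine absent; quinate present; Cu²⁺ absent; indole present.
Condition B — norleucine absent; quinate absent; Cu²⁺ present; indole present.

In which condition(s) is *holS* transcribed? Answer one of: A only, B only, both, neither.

Condition A:
Norleucine is absent, so SibV is inactive.
With no repressor bound, *ulmW* is transcribed.
So UlmW is produced and active.
Quinate is present, so KepX is active.
With repressor KepX bound, *holA* is not transcribed.
So HolA is not produced.
No repressor is bound and UlmW is active, so *lutG* is transcribed.
So LutG is produced and active.
Cu²⁺ is absent, so LomL is active.
No repressor is bound and LomL is active, so *torQ* is transcribed.
So TorQ is produced and active.
Indole is present, so UlmS is active.
With repressor UlmS bound, *gorK* is not transcribed.
So GorK is not produced.
With repressor TorQ bound, *nerY* is not transcribed.
So NerY is not produced.
With repressor LutG bound, *holS* is not transcribed.
→ *holS* is OFF in A.
Condition B:
Norleucine is absent, so SibV is inactive.
With no repressor bound, *ulmW* is transcribed.
So UlmW is produced and active.
Quinate is absent, so KepX is inactive.
With no repressor bound, *holA* is transcribed.
So HolA is produced and active.
With repressor HolA bound, *lutG* is not transcribed.
So LutG is not produced.
Cu²⁺ is present, so LomL is inactive.
Required activator LomL is absent, so *torQ* is not transcribed.
So TorQ is not produced.
Indole is present, so UlmS is active.
With repressor UlmS bound, *gorK* is not transcribed.
So GorK is not produced.
With no repressor bound, *nerY* is transcribed.
So NerY is produced and active.
With repressor NerY bound, *holS* is not transcribed.
→ *holS* is OFF in B.

neither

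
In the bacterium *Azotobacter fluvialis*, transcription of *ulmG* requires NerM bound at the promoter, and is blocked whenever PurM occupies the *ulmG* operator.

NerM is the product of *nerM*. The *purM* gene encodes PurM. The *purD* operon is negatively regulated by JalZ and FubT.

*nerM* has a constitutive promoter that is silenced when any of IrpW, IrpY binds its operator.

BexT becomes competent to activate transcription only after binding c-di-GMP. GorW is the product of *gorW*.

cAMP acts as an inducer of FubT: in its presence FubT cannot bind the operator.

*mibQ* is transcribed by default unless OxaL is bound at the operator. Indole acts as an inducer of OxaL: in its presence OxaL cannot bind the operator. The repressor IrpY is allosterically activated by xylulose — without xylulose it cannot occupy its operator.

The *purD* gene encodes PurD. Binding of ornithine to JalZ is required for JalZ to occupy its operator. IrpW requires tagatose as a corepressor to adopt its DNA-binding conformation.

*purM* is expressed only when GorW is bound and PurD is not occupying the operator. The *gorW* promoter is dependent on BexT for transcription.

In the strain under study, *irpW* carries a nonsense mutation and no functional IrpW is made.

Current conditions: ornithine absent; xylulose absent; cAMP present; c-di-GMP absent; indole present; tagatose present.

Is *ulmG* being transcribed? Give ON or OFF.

IrpW is non-functional in this strain, so it has no effect.
Xylulose is absent, so IrpY is inactive.
With no repressor bound, *nerM* is transcribed.
So NerM is produced and active.
Ornithine is absent, so JalZ is inactive.
cAMP is present, so FubT is inactive.
With no repressor bound, *purD* is transcribed.
So PurD is produced and active.
c-di-GMP is absent, so BexT is inactive.
Required activator BexT is absent, so *gorW* is not transcribed.
So GorW is not produced.
With repressor PurD bound, *purM* is not transcribed.
So PurM is not produced.
No repressor is bound and NerM is active, so *ulmG* is transcribed.

ON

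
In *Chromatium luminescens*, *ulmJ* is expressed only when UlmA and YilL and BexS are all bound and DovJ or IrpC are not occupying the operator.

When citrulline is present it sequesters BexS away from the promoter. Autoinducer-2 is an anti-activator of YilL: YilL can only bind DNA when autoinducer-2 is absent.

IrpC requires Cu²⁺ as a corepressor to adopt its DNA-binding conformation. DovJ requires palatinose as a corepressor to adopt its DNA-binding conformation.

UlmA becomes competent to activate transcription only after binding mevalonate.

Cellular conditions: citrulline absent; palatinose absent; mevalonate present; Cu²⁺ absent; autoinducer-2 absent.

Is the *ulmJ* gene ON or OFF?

ON

Palatinose is absent, so DovJ is inactive.
Mevalonate is present, so UlmA is active.
Autoinducer-2 is absent, so YilL is active.
Citrulline is absent, so BexS is active.
Cu²⁺ is absent, so IrpC is inactive.
No repressor is bound and UlmA and YilL and BexS are active, so *ulmJ* is transcribed.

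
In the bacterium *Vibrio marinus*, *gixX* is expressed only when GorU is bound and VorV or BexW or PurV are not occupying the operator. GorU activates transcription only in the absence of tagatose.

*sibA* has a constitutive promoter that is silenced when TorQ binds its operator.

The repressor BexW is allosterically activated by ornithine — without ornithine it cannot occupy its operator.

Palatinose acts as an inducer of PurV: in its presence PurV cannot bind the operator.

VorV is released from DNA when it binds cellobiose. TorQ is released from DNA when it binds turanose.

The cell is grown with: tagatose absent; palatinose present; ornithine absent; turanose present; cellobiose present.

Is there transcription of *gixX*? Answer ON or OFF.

Tagatose is absent, so GorU is active.
Cellobiose is present, so VorV is inactive.
Ornithine is absent, so BexW is inactive.
Palatinose is present, so PurV is inactive.
No repressor is bound and GorU is active, so *gixX* is transcribed.

ON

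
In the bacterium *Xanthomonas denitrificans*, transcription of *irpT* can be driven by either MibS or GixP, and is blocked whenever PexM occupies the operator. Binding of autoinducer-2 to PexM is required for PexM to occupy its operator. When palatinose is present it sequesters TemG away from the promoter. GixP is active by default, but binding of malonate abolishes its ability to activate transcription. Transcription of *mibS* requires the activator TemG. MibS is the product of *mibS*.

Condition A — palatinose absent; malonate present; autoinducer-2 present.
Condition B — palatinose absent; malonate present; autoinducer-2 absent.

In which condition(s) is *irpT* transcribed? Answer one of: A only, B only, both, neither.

B only

Condition A:
Palatinose is absent, so TemG is active.
No repressor is bound and TemG is active, so *mibS* is transcribed.
So MibS is produced and active.
Malonate is present, so GixP is inactive.
Autoinducer-2 is present, so PexM is active.
With repressor PexM bound, *irpT* is not transcribed.
→ *irpT* is OFF in A.
Condition B:
Palatinose is absent, so TemG is active.
No repressor is bound and TemG is active, so *mibS* is transcribed.
So MibS is produced and active.
Malonate is present, so GixP is inactive.
Autoinducer-2 is absent, so PexM is inactive.
Activator MibS is present, so *irpT* is transcribed.
→ *irpT* is ON in B.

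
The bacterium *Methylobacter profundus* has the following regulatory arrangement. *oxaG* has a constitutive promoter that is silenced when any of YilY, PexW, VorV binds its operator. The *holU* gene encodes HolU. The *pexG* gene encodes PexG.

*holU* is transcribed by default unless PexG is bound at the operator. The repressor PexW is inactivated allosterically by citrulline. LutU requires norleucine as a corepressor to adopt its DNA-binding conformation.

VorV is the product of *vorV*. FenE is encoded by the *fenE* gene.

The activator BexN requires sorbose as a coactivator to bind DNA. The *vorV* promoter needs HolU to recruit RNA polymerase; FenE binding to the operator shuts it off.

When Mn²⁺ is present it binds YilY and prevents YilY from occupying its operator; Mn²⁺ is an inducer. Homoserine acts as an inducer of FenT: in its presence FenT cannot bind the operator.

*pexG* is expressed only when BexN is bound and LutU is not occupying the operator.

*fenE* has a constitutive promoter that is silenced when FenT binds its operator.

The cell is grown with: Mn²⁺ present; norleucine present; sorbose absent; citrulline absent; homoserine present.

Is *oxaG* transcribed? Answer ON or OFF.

OFF

Mn²⁺ is present, so YilY is inactive.
Citrulline is absent, so PexW is active.
Homoserine is present, so FenT is inactive.
With no repressor bound, *fenE* is transcribed.
So FenE is produced and active.
Norleucine is present, so LutU is active.
Sorbose is absent, so BexN is inactive.
With repressor LutU bound, *pexG* is not transcribed.
So PexG is not produced.
With no repressor bound, *holU* is transcribed.
So HolU is produced and active.
With repressor FenE bound, *vorV* is not transcribed.
So VorV is not produced.
With repressor PexW bound, *oxaG* is not transcribed.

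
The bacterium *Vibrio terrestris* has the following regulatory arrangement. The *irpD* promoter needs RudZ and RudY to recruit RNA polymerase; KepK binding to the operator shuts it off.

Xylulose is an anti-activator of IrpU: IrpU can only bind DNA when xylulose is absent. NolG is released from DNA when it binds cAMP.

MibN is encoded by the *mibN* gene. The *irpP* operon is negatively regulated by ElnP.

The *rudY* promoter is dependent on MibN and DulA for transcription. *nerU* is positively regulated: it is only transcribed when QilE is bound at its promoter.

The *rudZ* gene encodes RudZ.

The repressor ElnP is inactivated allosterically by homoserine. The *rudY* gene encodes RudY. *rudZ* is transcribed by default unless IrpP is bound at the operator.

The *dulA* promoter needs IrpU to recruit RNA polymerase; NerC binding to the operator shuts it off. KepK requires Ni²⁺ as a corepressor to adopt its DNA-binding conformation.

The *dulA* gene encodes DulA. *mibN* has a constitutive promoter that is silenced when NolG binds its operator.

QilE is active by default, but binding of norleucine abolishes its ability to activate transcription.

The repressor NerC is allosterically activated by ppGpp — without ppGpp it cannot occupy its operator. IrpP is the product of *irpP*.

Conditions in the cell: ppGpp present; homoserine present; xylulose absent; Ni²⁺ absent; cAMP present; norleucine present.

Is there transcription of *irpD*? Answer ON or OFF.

Ni²⁺ is absent, so KepK is inactive.
Homoserine is present, so ElnP is inactive.
With no repressor bound, *irpP* is transcribed.
So IrpP is produced and active.
With repressor IrpP bound, *rudZ* is not transcribed.
So RudZ is not produced.
cAMP is present, so NolG is inactive.
With no repressor bound, *mibN* is transcribed.
So MibN is produced and active.
ppGpp is present, so NerC is active.
Xylulose is absent, so IrpU is active.
With repressor NerC bound, *dulA* is not transcribed.
So DulA is not produced.
Required activator DulA is absent, so *rudY* is not transcribed.
So RudY is not produced.
Required activator RudZ is absent, so *irpD* is not transcribed.

OFF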